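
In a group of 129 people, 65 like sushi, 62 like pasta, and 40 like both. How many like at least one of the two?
|A∪B| = |A| + |B| - |A∩B| = 65 + 62 - 40 = 87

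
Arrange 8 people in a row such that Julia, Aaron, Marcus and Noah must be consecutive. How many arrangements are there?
Treat the 4 as one block: (8-4+1)! × 4! = 120 × 24 = 2880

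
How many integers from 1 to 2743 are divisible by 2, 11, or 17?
⌊2743/2⌋+⌊2743/11⌋+⌊2743/17⌋ - ⌊2743/22⌋-⌊2743/34⌋-⌊2743/187⌋ + ⌊2743/374⌋ = 1371+249+161 - 124-80-14 + 7 = 1570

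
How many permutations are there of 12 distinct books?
12! = 479001600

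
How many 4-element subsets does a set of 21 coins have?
C(21,4) = 21!/(4!×17!) = 5985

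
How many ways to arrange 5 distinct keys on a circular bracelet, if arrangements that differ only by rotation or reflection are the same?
(5-1)!/2 = 24/2 = 12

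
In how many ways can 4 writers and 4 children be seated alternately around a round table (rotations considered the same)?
Fix one of the writers: (4-1)! ways for the remaining writers, × 4! ways for the children = 6 × 24 = 144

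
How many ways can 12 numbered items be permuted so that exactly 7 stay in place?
Choose the 7 fixed points C(12,7) = 792, derange the rest: !5 = Σ_{j=0}^{5} (-1)^j·5!/j! = 120 - 120 + 60 - 20 + 5 - 1 = 44. Product = 792 × 44 = 34848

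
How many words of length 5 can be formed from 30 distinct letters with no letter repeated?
P(30,5) = 30!/(30-5)! = 17100720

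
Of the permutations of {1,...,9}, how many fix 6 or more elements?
Exactly j fixed points: C(9,j)·!(9-j); sum over j ≥ 6 (derangement numbers via !m = (m-1)·(!(m-1) + !(m-2)): !0..!3 = 1, 0, 1, 2). Σ_{j=6}^{9} C(9,j)·!(9-j) = C(9,6)·!3 + C(9,7)·!2 + C(9,8)·!1 + C(9,9)·!0 = 84·2 + 36·1 + 9·0 + 1·1 = 205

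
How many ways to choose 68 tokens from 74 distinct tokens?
C(74,68) = 74!/(68!×6!) = 185250786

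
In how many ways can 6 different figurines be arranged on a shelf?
6! = 720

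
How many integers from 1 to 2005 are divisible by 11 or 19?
⌊2005/11⌋ + ⌊2005/19⌋ - ⌊2005/209⌋ = 182 + 105 - 9 = 278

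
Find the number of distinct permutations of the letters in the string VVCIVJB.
7! / (3! × 1! × 1! × 1! × 1!) = 840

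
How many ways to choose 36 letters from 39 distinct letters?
C(39,36) = 39!/(36!×3!) = 9139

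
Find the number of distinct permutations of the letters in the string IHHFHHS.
7! / (1! × 4! × 1! × 1!) = 210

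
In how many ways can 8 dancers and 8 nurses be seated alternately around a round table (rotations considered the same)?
Fix one of the dancers: (8-1)! ways for the remaining dancers, × 8! ways for the nurses = 5040 × 40320 = 203212800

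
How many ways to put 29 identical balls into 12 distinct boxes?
C(29+12-1, 12-1) = C(40, 11) = 2311801440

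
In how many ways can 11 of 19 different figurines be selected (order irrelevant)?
C(19,11) = 19!/(11!×8!) = 75582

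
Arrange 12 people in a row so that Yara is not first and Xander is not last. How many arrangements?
By inclusion-exclusion: 12! - 2×(12-1)! + (12-2)! = 479001600 - 79833600 + 3628800 = 402796800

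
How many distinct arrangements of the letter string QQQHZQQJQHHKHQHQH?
17! / (1! × 1! × 6! × 8! × 1!) = 12252240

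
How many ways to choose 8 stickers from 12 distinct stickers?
C(12,8) = 12!/(8!×4!) = 495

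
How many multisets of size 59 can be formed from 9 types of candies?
C(59+9-1, 9-1) = C(67, 8) = 6522361560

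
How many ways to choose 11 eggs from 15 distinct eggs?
C(15,11) = 15!/(11!×4!) = 1365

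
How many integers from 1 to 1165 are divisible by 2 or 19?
⌊1165/2⌋ + ⌊1165/19⌋ - ⌊1165/38⌋ = 582 + 61 - 30 = 613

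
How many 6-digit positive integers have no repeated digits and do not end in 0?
Last digit: 9 nonzero choices. First digit: 8 (nonzero, ≠last). Middle 4: P(8,4) = 1680. Total = 120960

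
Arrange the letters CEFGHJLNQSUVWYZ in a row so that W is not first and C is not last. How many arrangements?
By inclusion-exclusion: 15! - 2×(15-1)! + (15-2)! = 1307674368000 - 174356582400 + 6227020800 = 1139544806400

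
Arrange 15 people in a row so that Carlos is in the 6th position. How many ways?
Fix one position: (15-1)! = 87178291200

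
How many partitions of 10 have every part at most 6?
Let r_j(i) = number of partitions of i into parts ≤ j, for i = 0..10. r_1(i) = 1 for all i; r_j(i) = r_{j-1}(i) + r_j(i-j). Rows j = 2..6: ≤2: 1 1 2 2 3 3 4 4 5 5 6; ≤3: 1 1 2 3 4 5 7 8 10 12 14; ≤4: 1 1 2 3 5 6 9 11 15 18 23; ≤5: 1 1 2 3 5 7 10 13 18 23 30; ≤6: 1 1 2 3 5 7 11 14 20 26 35. r_6(10) = 35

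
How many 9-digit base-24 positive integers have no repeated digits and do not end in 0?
Last digit: 23 nonzero choices. First digit: 22 (nonzero, ≠last). Middle 7: P(22,7) = 859541760. Total = 434928130560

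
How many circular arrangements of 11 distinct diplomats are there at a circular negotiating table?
Circular: fix one position, arrange the rest. (11-1)! = 3628800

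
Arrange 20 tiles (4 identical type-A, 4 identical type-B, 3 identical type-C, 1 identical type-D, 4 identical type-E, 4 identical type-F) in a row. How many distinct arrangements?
20! / (4! × 4! × 3! × 1! × 4! × 4!) = 1222160940000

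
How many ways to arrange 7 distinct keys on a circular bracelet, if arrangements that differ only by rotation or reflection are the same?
(7-1)!/2 = 720/2 = 360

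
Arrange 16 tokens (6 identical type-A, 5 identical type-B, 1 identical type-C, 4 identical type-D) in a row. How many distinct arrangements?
16! / (6! × 5! × 1! × 4!) = 10090080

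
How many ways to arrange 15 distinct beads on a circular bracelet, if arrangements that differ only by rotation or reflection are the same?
(15-1)!/2 = 87178291200/2 = 43589145600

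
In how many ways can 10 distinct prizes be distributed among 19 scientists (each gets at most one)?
P(19,10) = 19!/(19-10)! = 335221286400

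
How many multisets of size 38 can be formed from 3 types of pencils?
C(38+3-1, 3-1) = C(40, 2) = 780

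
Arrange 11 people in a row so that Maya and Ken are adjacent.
Treat as block: (11-1)! × 2! = 3628800 × 2 = 7257600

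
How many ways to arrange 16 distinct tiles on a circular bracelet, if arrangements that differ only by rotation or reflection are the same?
(16-1)!/2 = 1307674368000/2 = 653837184000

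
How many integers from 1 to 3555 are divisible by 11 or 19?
⌊3555/11⌋ + ⌊3555/19⌋ - ⌊3555/209⌋ = 323 + 187 - 17 = 493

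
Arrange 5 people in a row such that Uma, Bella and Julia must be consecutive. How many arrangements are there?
Treat the 3 as one block: (5-3+1)! × 3! = 6 × 6 = 36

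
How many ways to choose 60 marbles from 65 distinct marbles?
C(65,60) = 65!/(60!×5!) = 8259888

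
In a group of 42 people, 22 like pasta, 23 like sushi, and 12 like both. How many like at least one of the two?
|A∪B| = |A| + |B| - |A∩B| = 22 + 23 - 12 = 33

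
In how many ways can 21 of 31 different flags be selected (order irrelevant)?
C(31,21) = 31!/(21!×10!) = 44352165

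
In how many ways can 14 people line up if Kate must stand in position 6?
Fix one position: (14-1)! = 6227020800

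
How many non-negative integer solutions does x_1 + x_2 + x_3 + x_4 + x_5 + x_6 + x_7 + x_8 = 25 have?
C(25+8-1, 8-1) = C(32, 7) = 3365856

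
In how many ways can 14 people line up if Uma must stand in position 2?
Fix one position: (14-1)! = 6227020800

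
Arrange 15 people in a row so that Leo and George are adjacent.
Treat as block: (15-1)! × 2! = 87178291200 × 2 = 174356582400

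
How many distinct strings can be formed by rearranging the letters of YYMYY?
5! / (1! × 4!) = 5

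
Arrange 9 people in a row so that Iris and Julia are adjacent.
Treat as block: (9-1)! × 2! = 40320 × 2 = 80640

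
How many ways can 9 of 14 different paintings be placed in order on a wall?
P(14,9) = 14!/(14-9)! = 726485760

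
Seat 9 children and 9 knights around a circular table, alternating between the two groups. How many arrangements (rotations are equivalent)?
Fix one of the children: (9-1)! ways for the remaining children, × 9! ways for the knights = 40320 × 362880 = 14631321600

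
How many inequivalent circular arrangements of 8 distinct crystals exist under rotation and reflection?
(8-1)!/2 = 5040/2 = 2520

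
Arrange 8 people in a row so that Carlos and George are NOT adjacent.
Total - adjacent = 8! - (8-1)!×2 = 40320 - 10080 = 30240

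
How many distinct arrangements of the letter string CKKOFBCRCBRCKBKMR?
17! / (1! × 1! × 3! × 1! × 4! × 4! × 3!) = 17153136000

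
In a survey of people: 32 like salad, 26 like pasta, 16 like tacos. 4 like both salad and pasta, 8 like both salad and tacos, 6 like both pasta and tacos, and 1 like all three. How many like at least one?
|A∪B∪C| = 32+26+16-4-8-6+1 = 57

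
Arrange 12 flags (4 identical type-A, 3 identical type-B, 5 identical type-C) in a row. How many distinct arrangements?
12! / (4! × 3! × 5!) = 27720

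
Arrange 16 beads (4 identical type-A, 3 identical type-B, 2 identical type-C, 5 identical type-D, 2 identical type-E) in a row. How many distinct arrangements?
16! / (4! × 3! × 2! × 5! × 2!) = 302702400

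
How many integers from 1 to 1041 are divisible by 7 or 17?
⌊1041/7⌋ + ⌊1041/17⌋ - ⌊1041/119⌋ = 148 + 61 - 8 = 201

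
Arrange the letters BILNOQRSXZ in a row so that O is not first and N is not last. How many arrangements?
By inclusion-exclusion: 10! - 2×(10-1)! + (10-2)! = 3628800 - 725760 + 40320 = 2943360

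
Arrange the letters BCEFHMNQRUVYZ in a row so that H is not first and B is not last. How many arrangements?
By inclusion-exclusion: 13! - 2×(13-1)! + (13-2)! = 6227020800 - 958003200 + 39916800 = 5308934400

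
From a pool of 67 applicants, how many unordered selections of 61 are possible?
C(67,61) = 67!/(61!×6!) = 99795696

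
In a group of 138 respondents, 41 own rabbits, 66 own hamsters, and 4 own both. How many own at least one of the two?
|A∪B| = |A| + |B| - |A∩B| = 41 + 66 - 4 = 103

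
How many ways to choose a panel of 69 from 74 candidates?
C(74,69) = 74!/(69!×5!) = 16108764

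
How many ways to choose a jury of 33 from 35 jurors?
C(35,33) = 35!/(33!×2!) = 595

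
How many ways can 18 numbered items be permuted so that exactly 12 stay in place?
Choose the 12 fixed points C(18,12) = 18564, derange the rest: !6 = Σ_{j=0}^{6} (-1)^j·6!/j! = 720 - 720 + 360 - 120 + 30 - 6 + 1 = 265. Product = 18564 × 265 = 4919460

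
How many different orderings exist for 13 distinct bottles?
13! = 6227020800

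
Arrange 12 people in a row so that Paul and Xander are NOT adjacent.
Total - adjacent = 12! - (12-1)!×2 = 479001600 - 79833600 = 399168000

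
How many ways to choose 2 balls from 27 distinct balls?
C(27,2) = 27!/(2!×25!) = 351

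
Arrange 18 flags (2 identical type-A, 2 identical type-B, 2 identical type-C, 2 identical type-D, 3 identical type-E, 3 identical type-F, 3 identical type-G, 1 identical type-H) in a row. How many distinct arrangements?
18! / (2! × 2! × 2! × 2! × 3! × 3! × 3! × 1!) = 1852538688000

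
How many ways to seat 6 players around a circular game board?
Circular: fix one position, arrange the rest. (6-1)! = 120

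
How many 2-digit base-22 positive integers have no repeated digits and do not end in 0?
Last digit: 21 nonzero choices. First digit: 20 (nonzero, ≠last). Middle 0: P(20,0) = 1. Total = 420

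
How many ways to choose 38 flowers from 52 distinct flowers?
C(52,38) = 52!/(38!×14!) = 1768966344600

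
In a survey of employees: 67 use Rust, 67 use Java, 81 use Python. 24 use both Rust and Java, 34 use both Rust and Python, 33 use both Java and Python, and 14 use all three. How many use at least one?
|A∪B∪C| = 67+67+81-24-34-33+14 = 138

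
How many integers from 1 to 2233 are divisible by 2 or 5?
⌊2233/2⌋ + ⌊2233/5⌋ - ⌊2233/10⌋ = 1116 + 446 - 223 = 1339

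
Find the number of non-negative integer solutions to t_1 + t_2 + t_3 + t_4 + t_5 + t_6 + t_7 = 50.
C(50+7-1, 7-1) = C(56, 6) = 32468436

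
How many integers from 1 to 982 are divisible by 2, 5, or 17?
⌊982/2⌋+⌊982/5⌋+⌊982/17⌋ - ⌊982/10⌋-⌊982/34⌋-⌊982/85⌋ + ⌊982/170⌋ = 491+196+57 - 98-28-11 + 5 = 612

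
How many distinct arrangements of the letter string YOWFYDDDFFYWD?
13! / (4! × 2! × 3! × 1! × 3!) = 3603600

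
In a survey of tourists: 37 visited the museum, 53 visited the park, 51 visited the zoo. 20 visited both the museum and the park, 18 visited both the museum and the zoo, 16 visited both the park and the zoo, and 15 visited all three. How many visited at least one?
|A∪B∪C| = 37+53+51-20-18-16+15 = 102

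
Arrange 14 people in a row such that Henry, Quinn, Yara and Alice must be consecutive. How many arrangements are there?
Treat the 4 as one block: (14-4+1)! × 4! = 39916800 × 24 = 958003200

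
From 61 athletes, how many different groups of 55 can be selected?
C(61,55) = 61!/(55!×6!) = 55525372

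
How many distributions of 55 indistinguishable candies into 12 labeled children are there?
C(55+12-1, 12-1) = C(66, 11) = 1074082795968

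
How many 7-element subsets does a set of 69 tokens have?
C(69,7) = 69!/(7!×62!) = 1078897248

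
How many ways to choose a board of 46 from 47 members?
C(47,46) = 47!/(46!×1!) = 47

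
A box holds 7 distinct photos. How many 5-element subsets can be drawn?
C(7,5) = 7!/(5!×2!) = 21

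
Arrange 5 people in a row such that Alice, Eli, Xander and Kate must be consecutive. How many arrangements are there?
Treat the 4 as one block: (5-4+1)! × 4! = 2 × 24 = 48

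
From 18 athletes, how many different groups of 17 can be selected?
C(18,17) = 18!/(17!×1!) = 18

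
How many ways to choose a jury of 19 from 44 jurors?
C(44,19) = 44!/(19!×25!) = 1408831480056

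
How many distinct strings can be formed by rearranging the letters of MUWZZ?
5! / (1! × 2! × 1! × 1!) = 60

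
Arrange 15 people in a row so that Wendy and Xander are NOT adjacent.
Total - adjacent = 15! - (15-1)!×2 = 1307674368000 - 174356582400 = 1133317785600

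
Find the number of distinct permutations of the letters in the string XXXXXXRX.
8! / (7! × 1!) = 8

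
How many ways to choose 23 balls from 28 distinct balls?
C(28,23) = 28!/(23!×5!) = 98280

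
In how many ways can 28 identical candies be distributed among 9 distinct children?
C(28+9-1, 9-1) = C(36, 8) = 30260340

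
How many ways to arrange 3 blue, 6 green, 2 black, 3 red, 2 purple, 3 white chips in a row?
19! / (3! × 6! × 2! × 3! × 2! × 3!) = 195545750400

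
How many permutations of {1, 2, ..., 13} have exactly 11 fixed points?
Choose the 11 fixed points C(13,11) = 78, derange the rest: !2 = Σ_{j=0}^{2} (-1)^j·2!/j! = 2 - 2 + 1 = 1. Product = 78 × 1 = 78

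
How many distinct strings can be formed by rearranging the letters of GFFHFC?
6! / (3! × 1! × 1! × 1!) = 120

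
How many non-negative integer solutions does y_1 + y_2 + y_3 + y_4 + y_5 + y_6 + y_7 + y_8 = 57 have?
C(57+8-1, 8-1) = C(64, 7) = 621216192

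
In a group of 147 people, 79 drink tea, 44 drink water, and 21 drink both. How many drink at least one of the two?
|A∪B| = |A| + |B| - |A∩B| = 79 + 44 - 21 = 102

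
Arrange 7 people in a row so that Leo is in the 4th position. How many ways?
Fix one position: (7-1)! = 720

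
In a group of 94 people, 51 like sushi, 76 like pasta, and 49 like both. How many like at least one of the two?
|A∪B| = |A| + |B| - |A∩B| = 51 + 76 - 49 = 78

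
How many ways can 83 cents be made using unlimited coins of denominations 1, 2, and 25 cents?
Coefficient of x^83 in 1/(1-x^1) · 1/(1-x^2) · 1/(1-x^25). Case on j = number of 25-cent coins (j = 0..3); remainder r = 83 - 25j is made from {1,2} in ⌊r/2⌋+1 ways. r = 83, 58, 33, 8 → 42 + 30 + 17 + 5 = 94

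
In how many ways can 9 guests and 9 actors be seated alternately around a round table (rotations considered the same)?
Fix one of the guests: (9-1)! ways for the remaining guests, × 9! ways for the actors = 40320 × 362880 = 14631321600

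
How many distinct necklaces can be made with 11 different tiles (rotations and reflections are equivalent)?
(11-1)!/2 = 3628800/2 = 1814400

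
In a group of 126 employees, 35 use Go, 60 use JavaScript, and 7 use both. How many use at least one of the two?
|A∪B| = |A| + |B| - |A∩B| = 35 + 60 - 7 = 88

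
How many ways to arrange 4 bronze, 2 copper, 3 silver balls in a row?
9! / (4! × 2! × 3!) = 1260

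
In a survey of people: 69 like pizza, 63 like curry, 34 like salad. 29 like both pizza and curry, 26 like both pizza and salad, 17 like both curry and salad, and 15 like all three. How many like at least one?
|A∪B∪C| = 69+63+34-29-26-17+15 = 109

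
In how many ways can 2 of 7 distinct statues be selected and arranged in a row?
P(7,2) = 7!/(7-2)! = 42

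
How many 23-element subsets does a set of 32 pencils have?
C(32,23) = 32!/(23!×9!) = 28048800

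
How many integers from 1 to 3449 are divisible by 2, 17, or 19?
⌊3449/2⌋+⌊3449/17⌋+⌊3449/19⌋ - ⌊3449/34⌋-⌊3449/38⌋-⌊3449/323⌋ + ⌊3449/646⌋ = 1724+202+181 - 101-90-10 + 5 = 1911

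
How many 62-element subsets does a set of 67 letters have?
C(67,62) = 67!/(62!×5!) = 9657648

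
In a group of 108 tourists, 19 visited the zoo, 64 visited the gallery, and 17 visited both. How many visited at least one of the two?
|A∪B| = |A| + |B| - |A∩B| = 19 + 64 - 17 = 66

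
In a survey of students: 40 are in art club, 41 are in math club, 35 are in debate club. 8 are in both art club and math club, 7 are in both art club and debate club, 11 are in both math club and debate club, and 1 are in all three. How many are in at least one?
|A∪B∪C| = 40+41+35-8-7-11+1 = 91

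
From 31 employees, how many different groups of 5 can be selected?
C(31,5) = 31!/(5!×26!) = 169911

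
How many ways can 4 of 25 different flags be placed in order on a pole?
P(25,4) = 25!/(25-4)! = 303600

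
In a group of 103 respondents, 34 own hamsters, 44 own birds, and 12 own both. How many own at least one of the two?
|A∪B| = |A| + |B| - |A∩B| = 34 + 44 - 12 = 66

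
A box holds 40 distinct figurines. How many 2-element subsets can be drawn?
C(40,2) = 40!/(2!×38!) = 780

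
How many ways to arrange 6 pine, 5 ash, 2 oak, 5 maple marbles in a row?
18! / (6! × 5! × 2! × 5!) = 308756448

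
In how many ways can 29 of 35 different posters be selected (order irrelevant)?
C(35,29) = 35!/(29!×6!) = 1623160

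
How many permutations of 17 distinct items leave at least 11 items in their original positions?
Exactly j fixed points: C(17,j)·!(17-j); sum over j ≥ 11 (derangement numbers via !m = (m-1)·(!(m-1) + !(m-2)): !0..!6 = 1, 0, 1, 2, 9, 44, 265). Σ_{j=11}^{17} C(17,j)·!(17-j) = C(17,11)·!6 + C(17,12)·!5 + C(17,13)·!4 + C(17,14)·!3 + C(17,15)·!2 + C(17,16)·!1 + C(17,17)·!0 = 12376·265 + 6188·44 + 2380·9 + 680·2 + 136·1 + 17·0 + 1·1 = 3574829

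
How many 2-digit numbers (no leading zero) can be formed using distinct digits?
First digit: 9 choices (nonzero). Then descending: 9 × 9 = 81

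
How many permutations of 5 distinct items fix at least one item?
Complement of the derangements. !5 = Σ_{j=0}^{5} (-1)^j·5!/j! = 120 - 120 + 60 - 20 + 5 - 1 = 44. 5! - !5 = 120 - 44 = 76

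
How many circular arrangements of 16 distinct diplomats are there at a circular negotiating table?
Circular: fix one position, arrange the rest. (16-1)! = 1307674368000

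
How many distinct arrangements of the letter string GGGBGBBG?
8! / (3! × 5!) = 56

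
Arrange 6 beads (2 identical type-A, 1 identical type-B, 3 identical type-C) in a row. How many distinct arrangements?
6! / (2! × 1! × 3!) = 60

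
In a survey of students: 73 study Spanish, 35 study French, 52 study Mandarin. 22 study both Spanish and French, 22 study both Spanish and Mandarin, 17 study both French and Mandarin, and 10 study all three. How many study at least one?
|A∪B∪C| = 73+35+52-22-22-17+10 = 109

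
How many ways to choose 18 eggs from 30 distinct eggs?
C(30,18) = 30!/(18!×12!) = 86493225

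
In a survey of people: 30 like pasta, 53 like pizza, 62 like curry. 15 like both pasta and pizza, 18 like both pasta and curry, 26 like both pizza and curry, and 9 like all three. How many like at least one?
|A∪B∪C| = 30+53+62-15-18-26+9 = 95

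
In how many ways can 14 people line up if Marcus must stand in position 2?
Fix one position: (14-1)! = 6227020800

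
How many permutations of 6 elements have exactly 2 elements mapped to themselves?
Choose the 2 fixed points C(6,2) = 15, derange the rest: !4 = Σ_{j=0}^{4} (-1)^j·4!/j! = 24 - 24 + 12 - 4 + 1 = 9. Product = 15 × 9 = 135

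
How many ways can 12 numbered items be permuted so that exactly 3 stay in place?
Choose the 3 fixed points C(12,3) = 220, derange the rest: !9 = Σ_{j=0}^{9} (-1)^j·9!/j! = 362880 - 362880 + 181440 - 60480 + 15120 - 3024 + 504 - 72 + 9 - 1 = 133496. Product = 220 × 133496 = 29369120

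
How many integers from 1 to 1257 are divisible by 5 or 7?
⌊1257/5⌋ + ⌊1257/7⌋ - ⌊1257/35⌋ = 251 + 179 - 35 = 395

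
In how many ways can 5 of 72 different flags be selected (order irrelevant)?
C(72,5) = 72!/(5!×67!) = 13991544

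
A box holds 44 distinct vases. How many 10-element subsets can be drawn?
C(44,10) = 44!/(10!×34!) = 2481256778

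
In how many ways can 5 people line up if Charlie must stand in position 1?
Fix one position: (5-1)! = 24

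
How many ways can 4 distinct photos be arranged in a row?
4! = 24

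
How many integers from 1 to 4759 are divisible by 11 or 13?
⌊4759/11⌋ + ⌊4759/13⌋ - ⌊4759/143⌋ = 432 + 366 - 33 = 765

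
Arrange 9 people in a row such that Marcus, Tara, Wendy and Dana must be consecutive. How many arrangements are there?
Treat the 4 as one block: (9-4+1)! × 4! = 720 × 24 = 17280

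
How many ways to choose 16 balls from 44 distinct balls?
C(44,16) = 44!/(16!×28!) = 416714805914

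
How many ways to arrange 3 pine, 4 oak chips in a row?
7! / (3! × 4!) = 35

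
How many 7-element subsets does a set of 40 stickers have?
C(40,7) = 40!/(7!×33!) = 18643560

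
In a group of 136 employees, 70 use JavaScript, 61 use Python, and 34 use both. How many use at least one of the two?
|A∪B| = |A| + |B| - |A∩B| = 70 + 61 - 34 = 97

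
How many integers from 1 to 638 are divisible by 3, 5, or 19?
⌊638/3⌋+⌊638/5⌋+⌊638/19⌋ - ⌊638/15⌋-⌊638/57⌋-⌊638/95⌋ + ⌊638/285⌋ = 212+127+33 - 42-11-6 + 2 = 315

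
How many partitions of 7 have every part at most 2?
Let r_j(i) = number of partitions of i into parts ≤ j, for i = 0..7. r_1(i) = 1 for all i; r_j(i) = r_{j-1}(i) + r_j(i-j). Rows j = 2..2: ≤2: 1 1 2 2 3 3 4 4. r_2(7) = 4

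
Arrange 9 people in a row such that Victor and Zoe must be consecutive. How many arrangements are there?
Treat the 2 as one block: (9-2+1)! × 2! = 40320 × 2 = 80640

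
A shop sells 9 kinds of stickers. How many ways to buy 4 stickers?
C(4+9-1, 9-1) = C(12, 8) = 495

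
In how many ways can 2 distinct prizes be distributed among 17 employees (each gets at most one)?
P(17,2) = 17!/(17-2)! = 272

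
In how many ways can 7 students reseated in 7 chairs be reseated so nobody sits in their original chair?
!7 = Σ_{j=0}^{7} (-1)^j·7!/j! = 5040 - 5040 + 2520 - 840 + 210 - 42 + 7 - 1 = 1854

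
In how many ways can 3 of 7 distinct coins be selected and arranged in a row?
P(7,3) = 7!/(7-3)! = 210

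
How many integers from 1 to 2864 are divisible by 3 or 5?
⌊2864/3⌋ + ⌊2864/5⌋ - ⌊2864/15⌋ = 954 + 572 - 190 = 1336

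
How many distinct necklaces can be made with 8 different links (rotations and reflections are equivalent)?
(8-1)!/2 = 5040/2 = 2520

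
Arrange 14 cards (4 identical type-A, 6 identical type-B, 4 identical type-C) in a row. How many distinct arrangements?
14! / (4! × 6! × 4!) = 210210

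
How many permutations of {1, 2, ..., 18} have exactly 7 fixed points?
Choose the 7 fixed points C(18,7) = 31824, derange the rest: !11 = Σ_{j=0}^{11} (-1)^j·11!/j! = 39916800 - 39916800 + 19958400 - 6652800 + 1663200 - 332640 + 55440 - 7920 + 990 - 110 + 11 - 1 = 14684570. Product = 31824 × 14684570 = 467321755680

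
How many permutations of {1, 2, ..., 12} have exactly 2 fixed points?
Choose the 2 fixed points C(12,2) = 66, derange the rest: !10 = Σ_{j=0}^{10} (-1)^j·10!/j! = 3628800 - 3628800 + 1814400 - 604800 + 151200 - 30240 + 5040 - 720 + 90 - 10 + 1 = 1334961. Product = 66 × 1334961 = 88107426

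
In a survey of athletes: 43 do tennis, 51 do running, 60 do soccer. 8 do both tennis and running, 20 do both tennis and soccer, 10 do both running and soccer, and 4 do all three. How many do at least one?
|A∪B∪C| = 43+51+60-8-20-10+4 = 120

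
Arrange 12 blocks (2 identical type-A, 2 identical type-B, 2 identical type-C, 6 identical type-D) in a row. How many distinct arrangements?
12! / (2! × 2! × 2! × 6!) = 83160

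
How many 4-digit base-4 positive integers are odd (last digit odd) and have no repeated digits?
Last∈{1,3}. Last=0: 0. Last nonzero: 2×2×P(2,2) = 8. Total = 8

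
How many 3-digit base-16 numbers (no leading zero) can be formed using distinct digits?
First digit: 15 choices (nonzero). Then descending: 15 × 15 × 14 = 3150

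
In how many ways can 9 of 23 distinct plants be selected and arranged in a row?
P(23,9) = 23!/(23-9)! = 296541907200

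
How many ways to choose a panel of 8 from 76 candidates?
C(76,8) = 76!/(8!×68!) = 18855883575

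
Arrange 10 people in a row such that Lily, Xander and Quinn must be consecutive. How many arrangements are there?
Treat the 3 as one block: (10-3+1)! × 3! = 40320 × 6 = 241920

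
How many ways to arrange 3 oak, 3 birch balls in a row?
6! / (3! × 3!) = 20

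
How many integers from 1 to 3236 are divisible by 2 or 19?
⌊3236/2⌋ + ⌊3236/19⌋ - ⌊3236/38⌋ = 1618 + 170 - 85 = 1703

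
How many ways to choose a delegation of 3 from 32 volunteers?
C(32,3) = 32!/(3!×29!) = 4960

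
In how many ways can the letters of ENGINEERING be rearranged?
11! / (3! × 3! × 2! × 2! × 1!) = 277200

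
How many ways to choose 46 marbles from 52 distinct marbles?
C(52,46) = 52!/(46!×6!) = 20358520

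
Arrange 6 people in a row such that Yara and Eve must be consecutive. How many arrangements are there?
Treat the 2 as one block: (6-2+1)! × 2! = 120 × 2 = 240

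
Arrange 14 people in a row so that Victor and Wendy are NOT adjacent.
Total - adjacent = 14! - (14-1)!×2 = 87178291200 - 12454041600 = 74724249600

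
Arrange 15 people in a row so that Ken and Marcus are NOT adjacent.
Total - adjacent = 15! - (15-1)!×2 = 1307674368000 - 174356582400 = 1133317785600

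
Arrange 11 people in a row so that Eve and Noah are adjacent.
Treat as block: (11-1)! × 2! = 3628800 × 2 = 7257600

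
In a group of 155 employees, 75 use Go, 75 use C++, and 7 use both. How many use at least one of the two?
|A∪B| = |A| + |B| - |A∩B| = 75 + 75 - 7 = 143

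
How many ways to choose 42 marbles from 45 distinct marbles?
C(45,42) = 45!/(42!×3!) = 14190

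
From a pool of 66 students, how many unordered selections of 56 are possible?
C(66,56) = 66!/(56!×10!) = 210980549208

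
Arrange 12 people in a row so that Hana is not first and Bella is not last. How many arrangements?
By inclusion-exclusion: 12! - 2×(12-1)! + (12-2)! = 479001600 - 79833600 + 3628800 = 402796800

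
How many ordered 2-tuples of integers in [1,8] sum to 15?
Coefficient of x^15 in (x + x² + ... + x^8)^2. By inclusion-exclusion on dice exceeding 8: Σ_j (-1)^j C(2,j)·C(15-1-8j, 1) = C(2,0)·C(14,1) - C(2,1)·C(6,1) = 1·14 - 2·6 = 2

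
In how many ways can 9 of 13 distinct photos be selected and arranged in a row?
P(13,9) = 13!/(13-9)! = 259459200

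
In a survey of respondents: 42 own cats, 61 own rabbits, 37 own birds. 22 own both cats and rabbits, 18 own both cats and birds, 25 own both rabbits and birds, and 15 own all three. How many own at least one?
|A∪B∪C| = 42+61+37-22-18-25+15 = 90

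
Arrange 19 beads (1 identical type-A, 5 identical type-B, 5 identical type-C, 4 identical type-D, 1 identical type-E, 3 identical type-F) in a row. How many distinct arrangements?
19! / (1! × 5! × 5! × 4! × 1! × 3!) = 58663725120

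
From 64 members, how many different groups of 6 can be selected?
C(64,6) = 64!/(6!×58!) = 74974368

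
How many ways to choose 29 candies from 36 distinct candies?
C(36,29) = 36!/(29!×7!) = 8347680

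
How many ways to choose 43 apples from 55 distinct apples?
C(55,43) = 55!/(43!×12!) = 438729741450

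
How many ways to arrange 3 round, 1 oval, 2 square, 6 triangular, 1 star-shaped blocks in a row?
13! / (3! × 1! × 2! × 6! × 1!) = 720720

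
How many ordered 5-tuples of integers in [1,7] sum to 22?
Coefficient of x^22 in (x + x² + ... + x^7)^5. By inclusion-exclusion on dice exceeding 7: Σ_j (-1)^j C(5,j)·C(22-1-7j, 4) = C(5,0)·C(21,4) - C(5,1)·C(14,4) + C(5,2)·C(7,4) = 1·5985 - 5·1001 + 10·35 = 1330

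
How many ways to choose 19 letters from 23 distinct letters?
C(23,19) = 23!/(19!×4!) = 8855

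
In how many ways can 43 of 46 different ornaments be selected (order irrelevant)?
C(46,43) = 46!/(43!×3!) = 15180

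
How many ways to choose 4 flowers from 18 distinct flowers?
C(18,4) = 18!/(4!×14!) = 3060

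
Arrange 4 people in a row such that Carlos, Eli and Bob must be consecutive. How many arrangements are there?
Treat the 3 as one block: (4-3+1)! × 3! = 2 × 6 = 12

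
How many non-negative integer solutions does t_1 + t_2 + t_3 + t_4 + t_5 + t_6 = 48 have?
C(48+6-1, 6-1) = C(53, 5) = 2869685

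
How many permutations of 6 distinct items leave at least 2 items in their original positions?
Exactly j fixed points: C(6,j)·!(6-j); sum over j ≥ 2 (derangement numbers via !m = (m-1)·(!(m-1) + !(m-2)): !0..!4 = 1, 0, 1, 2, 9). Σ_{j=2}^{6} C(6,j)·!(6-j) = C(6,2)·!4 + C(6,3)·!3 + C(6,4)·!2 + C(6,5)·!1 + C(6,6)·!0 = 15·9 + 20·2 + 15·1 + 6·0 + 1·1 = 191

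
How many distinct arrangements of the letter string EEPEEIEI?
8! / (5! × 1! × 2!) = 168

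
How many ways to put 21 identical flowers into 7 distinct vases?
C(21+7-1, 7-1) = C(27, 6) = 296010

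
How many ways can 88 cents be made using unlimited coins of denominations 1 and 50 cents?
Coefficient of x^88 in 1/(1-x^1) · 1/(1-x^50). Use j coins of 50 for j = 0..⌊88/50⌋ = 1, the rest in 1s: 1 + 1 = 2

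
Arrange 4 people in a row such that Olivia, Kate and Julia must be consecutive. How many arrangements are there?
Treat the 3 as one block: (4-3+1)! × 3! = 2 × 6 = 12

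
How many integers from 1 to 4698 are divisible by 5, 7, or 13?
⌊4698/5⌋+⌊4698/7⌋+⌊4698/13⌋ - ⌊4698/35⌋-⌊4698/65⌋-⌊4698/91⌋ + ⌊4698/455⌋ = 939+671+361 - 134-72-51 + 10 = 1724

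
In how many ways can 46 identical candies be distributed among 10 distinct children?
C(46+10-1, 10-1) = C(55, 9) = 6358402050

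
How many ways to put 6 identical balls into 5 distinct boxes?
C(6+5-1, 5-1) = C(10, 4) = 210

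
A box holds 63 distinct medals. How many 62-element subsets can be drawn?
C(63,62) = 63!/(62!×1!) = 63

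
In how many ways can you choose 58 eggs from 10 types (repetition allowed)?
C(58+10-1, 10-1) = C(67, 9) = 42757703560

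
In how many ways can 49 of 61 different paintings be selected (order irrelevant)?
C(61,49) = 61!/(49!×12!) = 1742058970275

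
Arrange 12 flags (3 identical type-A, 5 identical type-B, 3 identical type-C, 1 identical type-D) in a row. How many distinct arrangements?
12! / (3! × 5! × 3! × 1!) = 110880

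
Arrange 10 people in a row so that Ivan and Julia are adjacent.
Treat as block: (10-1)! × 2! = 362880 × 2 = 725760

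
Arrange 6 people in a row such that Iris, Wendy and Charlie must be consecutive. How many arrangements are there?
Treat the 3 as one block: (6-3+1)! × 3! = 24 × 6 = 144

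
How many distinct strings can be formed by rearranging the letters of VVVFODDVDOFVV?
13! / (6! × 2! × 2! × 3!) = 360360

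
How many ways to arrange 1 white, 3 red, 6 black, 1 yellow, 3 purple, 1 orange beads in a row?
15! / (1! × 3! × 6! × 1! × 3! × 1!) = 50450400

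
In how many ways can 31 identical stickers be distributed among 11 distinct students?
C(31+11-1, 11-1) = C(41, 10) = 1121099408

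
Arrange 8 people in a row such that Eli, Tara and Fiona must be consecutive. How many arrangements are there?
Treat the 3 as one block: (8-3+1)! × 3! = 720 × 6 = 4320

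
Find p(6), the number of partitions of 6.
Pentagonal recurrence p(n) = p(n-1) + p(n-2) - p(n-5) - p(n-7) + p(n-12) + p(n-15) - ... gives p(0..5) = 1, 1, 2, 3, 5, 7. p(6) = p(5) + p(4) - p(1) = 7 + 5 - 1 = 11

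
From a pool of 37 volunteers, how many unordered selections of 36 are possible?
C(37,36) = 37!/(36!×1!) = 37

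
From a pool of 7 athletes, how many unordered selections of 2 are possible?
C(7,2) = 7!/(2!×5!) = 21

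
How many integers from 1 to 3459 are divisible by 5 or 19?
⌊3459/5⌋ + ⌊3459/19⌋ - ⌊3459/95⌋ = 691 + 182 - 36 = 837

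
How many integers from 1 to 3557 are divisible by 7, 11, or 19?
⌊3557/7⌋+⌊3557/11⌋+⌊3557/19⌋ - ⌊3557/77⌋-⌊3557/133⌋-⌊3557/209⌋ + ⌊3557/1463⌋ = 508+323+187 - 46-26-17 + 2 = 931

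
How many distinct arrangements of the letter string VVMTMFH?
7! / (1! × 2! × 1! × 2! × 1!) = 1260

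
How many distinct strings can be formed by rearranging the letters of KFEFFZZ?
7! / (1! × 2! × 3! × 1!) = 420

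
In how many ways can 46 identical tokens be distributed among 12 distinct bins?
C(46+12-1, 12-1) = C(57, 11) = 184509266760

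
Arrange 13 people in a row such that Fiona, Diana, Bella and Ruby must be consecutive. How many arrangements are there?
Treat the 4 as one block: (13-4+1)! × 4! = 3628800 × 24 = 87091200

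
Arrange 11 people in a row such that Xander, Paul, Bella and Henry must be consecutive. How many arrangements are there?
Treat the 4 as one block: (11-4+1)! × 4! = 40320 × 24 = 967680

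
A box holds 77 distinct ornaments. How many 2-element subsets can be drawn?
C(77,2) = 77!/(2!×75!) = 2926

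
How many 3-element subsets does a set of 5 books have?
C(5,3) = 5!/(3!×2!) = 10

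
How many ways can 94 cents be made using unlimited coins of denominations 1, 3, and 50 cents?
Coefficient of x^94 in 1/(1-x^1) · 1/(1-x^3) · 1/(1-x^50). Case on j = number of 50-cent coins (j = 0..1); remainder r = 94 - 50j is made from {1,3} in ⌊r/3⌋+1 ways. r = 94, 44 → 32 + 15 = 47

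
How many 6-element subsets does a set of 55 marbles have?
C(55,6) = 55!/(6!×49!) = 28989675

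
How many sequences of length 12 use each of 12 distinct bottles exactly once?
12! = 479001600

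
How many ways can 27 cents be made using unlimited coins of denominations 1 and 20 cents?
Coefficient of x^27 in 1/(1-x^1) · 1/(1-x^20). Use j coins of 20 for j = 0..⌊27/20⌋ = 1, the rest in 1s: 1 + 1 = 2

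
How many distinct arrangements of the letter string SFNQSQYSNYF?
11! / (2! × 3! × 2! × 2! × 2!) = 415800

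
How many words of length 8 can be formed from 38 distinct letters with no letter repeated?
P(38,8) = 38!/(38-8)! = 1971788797440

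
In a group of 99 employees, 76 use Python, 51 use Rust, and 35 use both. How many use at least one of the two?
|A∪B| = |A| + |B| - |A∩B| = 76 + 51 - 35 = 92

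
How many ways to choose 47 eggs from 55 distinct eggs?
C(55,47) = 55!/(47!×8!) = 1217566350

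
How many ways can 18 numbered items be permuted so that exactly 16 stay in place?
Choose the 16 fixed points C(18,16) = 153, derange the rest: !2 = Σ_{j=0}^{2} (-1)^j·2!/j! = 2 - 2 + 1 = 1. Product = 153 × 1 = 153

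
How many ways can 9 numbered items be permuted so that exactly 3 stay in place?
Choose the 3 fixed points C(9,3) = 84, derange the rest: !6 = Σ_{j=0}^{6} (-1)^j·6!/j! = 720 - 720 + 360 - 120 + 30 - 6 + 1 = 265. Product = 84 × 265 = 22260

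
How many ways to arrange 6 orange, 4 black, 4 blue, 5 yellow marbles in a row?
19! / (6! × 4! × 4! × 5!) = 2444321880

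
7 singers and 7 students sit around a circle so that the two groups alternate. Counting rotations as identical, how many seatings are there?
Fix one of the singers: (7-1)! ways for the remaining singers, × 7! ways for the students = 720 × 5040 = 3628800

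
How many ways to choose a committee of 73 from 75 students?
C(75,73) = 75!/(73!×2!) = 2775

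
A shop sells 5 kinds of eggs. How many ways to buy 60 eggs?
C(60+5-1, 5-1) = C(64, 4) = 635376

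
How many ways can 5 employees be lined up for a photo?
5! = 120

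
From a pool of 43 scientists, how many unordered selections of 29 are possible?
C(43,29) = 43!/(29!×14!) = 78378960360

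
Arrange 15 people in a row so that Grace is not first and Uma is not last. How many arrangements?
By inclusion-exclusion: 15! - 2×(15-1)! + (15-2)! = 1307674368000 - 174356582400 + 6227020800 = 1139544806400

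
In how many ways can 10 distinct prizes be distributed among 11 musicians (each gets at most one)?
P(11,10) = 11!/(11-10)! = 39916800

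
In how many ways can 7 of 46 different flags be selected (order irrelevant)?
C(46,7) = 46!/(7!×39!) = 53524680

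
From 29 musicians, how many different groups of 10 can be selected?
C(29,10) = 29!/(10!×19!) = 20030010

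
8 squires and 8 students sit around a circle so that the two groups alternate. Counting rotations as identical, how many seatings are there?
Fix one of the squires: (8-1)! ways for the remaining squires, × 8! ways for the students = 5040 × 40320 = 203212800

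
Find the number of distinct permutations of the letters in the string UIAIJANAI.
9! / (3! × 1! × 1! × 1! × 3!) = 10080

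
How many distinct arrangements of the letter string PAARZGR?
7! / (1! × 2! × 1! × 2! × 1!) = 1260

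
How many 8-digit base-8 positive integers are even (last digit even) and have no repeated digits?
Last∈{0,2,4,6}. Last=0: 5040. Last nonzero: 3×6×P(6,6) = 12960. Total = 18000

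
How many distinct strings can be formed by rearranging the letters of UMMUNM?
6! / (1! × 2! × 3!) = 60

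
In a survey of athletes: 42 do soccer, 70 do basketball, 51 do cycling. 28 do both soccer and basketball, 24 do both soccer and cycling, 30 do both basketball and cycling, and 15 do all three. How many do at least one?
|A∪B∪C| = 42+70+51-28-24-30+15 = 96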